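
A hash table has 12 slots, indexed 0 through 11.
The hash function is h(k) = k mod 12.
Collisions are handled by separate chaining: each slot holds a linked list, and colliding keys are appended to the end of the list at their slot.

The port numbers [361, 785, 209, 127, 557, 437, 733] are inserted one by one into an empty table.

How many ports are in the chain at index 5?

4

361 -> bucket 1
785 -> bucket 5
209 -> bucket 5 (collision)
127 -> bucket 7
557 -> bucket 5 (collision)
437 -> bucket 5 (collision)
733 -> bucket 1 (collision)
Final buckets:
0: —
1: 361 -> 733
2: —
3: —
4: —
5: 785 -> 209 -> 557 -> 437
6: —
7: 127
8: —
9: —
10: —
11: —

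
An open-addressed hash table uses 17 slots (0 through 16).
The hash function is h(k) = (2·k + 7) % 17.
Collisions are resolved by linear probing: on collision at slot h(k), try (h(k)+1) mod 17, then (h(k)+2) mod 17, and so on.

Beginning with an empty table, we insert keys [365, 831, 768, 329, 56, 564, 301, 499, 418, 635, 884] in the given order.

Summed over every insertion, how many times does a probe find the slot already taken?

7

365 hashes to 6; slot 6 is free → place at 6.
831 hashes to 3; slot 3 is free → place at 3.
768 hashes to 13; slot 13 is free → place at 13.
329 hashes to 2; slot 2 is free → place at 2.
56 hashes to 0; slot 0 is free → place at 0.
564 hashes to 13; 13 taken → place at 14.
301 hashes to 14; 14 taken → place at 15.
499 hashes to 2; 2,3 taken → place at 4.
418 hashes to 10; slot 10 is free → place at 10.
635 hashes to 2; 2,3,4 taken → place at 5.
884 hashes to 7; slot 7 is free → place at 7.
Table: [56, —, 329, 831, 499, 635, 365, 884, —, —, 418, —, —, 768, 564, 301, —]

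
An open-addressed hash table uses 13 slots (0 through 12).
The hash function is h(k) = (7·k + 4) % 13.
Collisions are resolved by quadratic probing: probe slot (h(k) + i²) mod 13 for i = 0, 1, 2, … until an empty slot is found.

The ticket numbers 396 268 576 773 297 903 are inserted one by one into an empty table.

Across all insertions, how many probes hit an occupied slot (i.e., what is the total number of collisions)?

396 hashes to 7; slot 7 is free => place at 7.
268 hashes to 8; slot 8 is free => place at 8.
576 hashes to 6; slot 6 is free => place at 6.
773 hashes to 7; 7,8 taken => place at 11.
297 hashes to 3; slot 3 is free => place at 3.
903 hashes to 7; 7,8,11,3 taken => place at 10.
Table: [_, _, _, 297, _, _, 576, 396, 268, _, 903, 773, _]

6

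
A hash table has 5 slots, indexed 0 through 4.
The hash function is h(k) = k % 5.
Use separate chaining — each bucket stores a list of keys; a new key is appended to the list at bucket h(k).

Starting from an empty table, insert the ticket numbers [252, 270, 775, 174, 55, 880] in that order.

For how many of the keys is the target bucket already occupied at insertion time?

Insert 252: h=2, bucket 2 empty → new chain.
Insert 270: h=0, bucket 0 empty → new chain.
Insert 775: h=0, bucket 0 nonempty → append to chain.
Insert 174: h=4, bucket 4 empty → new chain.
Insert 55: h=0, bucket 0 nonempty → append to chain.
Insert 880: h=0, bucket 0 nonempty → append to chain.
Final buckets:
0: 270 -> 775 -> 55 -> 880
1: —
2: 252
3: —
4: 174

3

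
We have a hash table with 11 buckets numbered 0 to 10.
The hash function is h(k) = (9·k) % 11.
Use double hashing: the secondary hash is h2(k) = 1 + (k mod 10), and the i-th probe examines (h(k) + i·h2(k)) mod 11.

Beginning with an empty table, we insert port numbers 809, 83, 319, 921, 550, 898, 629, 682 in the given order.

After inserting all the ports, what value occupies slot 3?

809: h=10 -> slot 10
83: h=10, h2=4, probe 10,3 -> slot 3
319: h=0 -> slot 0
921: h=6 -> slot 6
550: h=0, h2=1, probe 0,1 -> slot 1
898: h=8 -> slot 8
629: h=7 -> slot 7
682: h=0, h2=3, probe 0,3,6,9 -> slot 9
Table: [319, 550, _, 83, _, _, 921, 629, 898, 682, 809]

83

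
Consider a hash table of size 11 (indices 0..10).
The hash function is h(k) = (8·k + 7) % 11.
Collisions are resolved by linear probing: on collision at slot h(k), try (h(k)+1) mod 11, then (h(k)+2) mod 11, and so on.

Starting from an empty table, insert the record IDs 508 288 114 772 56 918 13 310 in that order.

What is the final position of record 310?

8

508: h=1 -> slot 1
288: h=1, probe 1,2 -> slot 2
114: h=6 -> slot 6
772: h=1, probe 1,2,3 -> slot 3
56: h=4 -> slot 4
918: h=3, probe 3,4,5 -> slot 5
13: h=1, probe 1,2,3,4,5,6,7 -> slot 7
310: h=1, probe 1,2,3,4,5,6,7,8 -> slot 8
Table: [-, 508, 288, 772, 56, 918, 114, 13, 310, -, -]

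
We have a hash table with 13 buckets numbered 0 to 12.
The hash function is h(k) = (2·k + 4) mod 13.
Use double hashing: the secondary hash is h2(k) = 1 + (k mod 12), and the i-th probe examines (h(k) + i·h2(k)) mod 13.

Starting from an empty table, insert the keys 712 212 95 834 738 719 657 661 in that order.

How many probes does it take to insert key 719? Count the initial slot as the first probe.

4

712 hashes to 11; slot 11 is free → place at 11.
212 hashes to 12; slot 12 is free → place at 12.
95 hashes to 12, h2=12; 12,11 taken → place at 10.
834 hashes to 8; slot 8 is free → place at 8.
738 hashes to 11, h2=7; 11 taken → place at 5.
719 hashes to 12, h2=12; 12,11,10 taken → place at 9.
657 hashes to 5, h2=10; 5 taken → place at 2.
661 hashes to 0; slot 0 is free → place at 0.
Table: [661, _, 657, _, _, 738, _, _, 834, 719, 95, 712, 212]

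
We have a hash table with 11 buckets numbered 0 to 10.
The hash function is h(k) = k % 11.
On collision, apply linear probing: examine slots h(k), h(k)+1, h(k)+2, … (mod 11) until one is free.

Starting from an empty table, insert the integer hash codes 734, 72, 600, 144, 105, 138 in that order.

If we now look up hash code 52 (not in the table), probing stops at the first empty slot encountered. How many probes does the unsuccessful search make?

4

734 hashes to 8; slot 8 is free → place at 8.
72 hashes to 6; slot 6 is free → place at 6.
600 hashes to 6; 6 taken → place at 7.
144 hashes to 1; slot 1 is free → place at 1.
105 hashes to 6; 6,7,8 taken → place at 9.
138 hashes to 6; 6,7,8,9 taken → place at 10.
Table: [∅, 144, ∅, ∅, ∅, ∅, 72, 600, 734, 105, 138]
Lookup 52: h=8, probe 8,9,10,0 → slot 0 empty, not found.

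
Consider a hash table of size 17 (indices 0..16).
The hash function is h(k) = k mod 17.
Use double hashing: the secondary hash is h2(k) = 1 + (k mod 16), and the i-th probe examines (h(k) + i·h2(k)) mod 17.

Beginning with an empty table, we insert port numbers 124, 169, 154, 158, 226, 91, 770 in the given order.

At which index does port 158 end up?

124 hashes to 5; slot 5 is free -> place at 5.
169 hashes to 16; slot 16 is free -> place at 16.
154 hashes to 1; slot 1 is free -> place at 1.
158 hashes to 5, h2=15; 5 taken -> place at 3.
226 hashes to 5, h2=3; 5 taken -> place at 8.
91 hashes to 6; slot 6 is free -> place at 6.
770 hashes to 5, h2=3; 5,8 taken -> place at 11.
Table: [∅, 154, ∅, 158, ∅, 124, 91, ∅, 226, ∅, ∅, 770, ∅, ∅, ∅, ∅, 169]

3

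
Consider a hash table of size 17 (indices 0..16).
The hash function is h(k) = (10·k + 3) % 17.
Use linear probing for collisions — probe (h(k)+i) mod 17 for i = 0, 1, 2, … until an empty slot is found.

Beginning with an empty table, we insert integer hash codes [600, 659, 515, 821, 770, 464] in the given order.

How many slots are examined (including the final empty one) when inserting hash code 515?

600 hashes to 2; slot 2 is free => place at 2.
659 hashes to 14; slot 14 is free => place at 14.
515 hashes to 2; 2 taken => place at 3.
821 hashes to 2; 2,3 taken => place at 4.
770 hashes to 2; 2,3,4 taken => place at 5.
464 hashes to 2; 2,3,4,5 taken => place at 6.
Table: [., ., 600, 515, 821, 770, 464, ., ., ., ., ., ., ., 659, ., .]

2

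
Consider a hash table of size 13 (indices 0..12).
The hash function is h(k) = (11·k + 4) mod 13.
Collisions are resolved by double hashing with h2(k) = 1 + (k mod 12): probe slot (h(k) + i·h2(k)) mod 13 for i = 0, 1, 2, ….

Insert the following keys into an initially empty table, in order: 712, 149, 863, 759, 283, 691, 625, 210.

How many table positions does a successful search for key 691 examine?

2

712 hashes to 10; slot 10 is free → place at 10.
149 hashes to 5; slot 5 is free → place at 5.
863 hashes to 7; slot 7 is free → place at 7.
759 hashes to 7, h2=4; 7 taken → place at 11.
283 hashes to 10, h2=8; 10,5 taken → place at 0.
691 hashes to 0, h2=8; 0 taken → place at 8.
625 hashes to 2; slot 2 is free → place at 2.
210 hashes to 0, h2=7; 0,7 taken → place at 1.
Table: [283, 210, 625, -, -, 149, -, 863, 691, -, 712, 759, -]
Lookup 691: h=0, h2=8, probe 0,8 → found at 8.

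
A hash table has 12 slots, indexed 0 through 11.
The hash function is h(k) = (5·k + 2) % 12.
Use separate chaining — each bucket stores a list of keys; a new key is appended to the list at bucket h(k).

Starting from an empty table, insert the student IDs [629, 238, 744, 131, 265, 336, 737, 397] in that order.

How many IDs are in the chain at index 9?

1

629 → bucket 3
238 → bucket 4
744 → bucket 2
131 → bucket 9
265 → bucket 7
336 → bucket 2 (collision)
737 → bucket 3 (collision)
397 → bucket 7 (collision)
Final buckets:
0: _
1: _
2: 744 -> 336
3: 629 -> 737
4: 238
5: _
6: _
7: 265 -> 397
8: _
9: 131
10: _
11: _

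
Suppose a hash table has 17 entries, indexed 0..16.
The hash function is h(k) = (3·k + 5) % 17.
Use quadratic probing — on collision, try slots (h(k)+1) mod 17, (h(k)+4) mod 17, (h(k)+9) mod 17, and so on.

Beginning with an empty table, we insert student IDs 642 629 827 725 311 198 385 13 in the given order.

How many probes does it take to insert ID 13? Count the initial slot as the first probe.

642 hashes to 10; slot 10 is free => place at 10.
629 hashes to 5; slot 5 is free => place at 5.
827 hashes to 4; slot 4 is free => place at 4.
725 hashes to 4; 4,5 taken => place at 8.
311 hashes to 3; slot 3 is free => place at 3.
198 hashes to 4; 4,5,8 taken => place at 13.
385 hashes to 4; 4,5,8,13,3 taken => place at 12.
13 hashes to 10; 10 taken => place at 11.
Table: [., ., ., 311, 827, 629, ., ., 725, ., 642, 13, 385, 198, ., ., .]

2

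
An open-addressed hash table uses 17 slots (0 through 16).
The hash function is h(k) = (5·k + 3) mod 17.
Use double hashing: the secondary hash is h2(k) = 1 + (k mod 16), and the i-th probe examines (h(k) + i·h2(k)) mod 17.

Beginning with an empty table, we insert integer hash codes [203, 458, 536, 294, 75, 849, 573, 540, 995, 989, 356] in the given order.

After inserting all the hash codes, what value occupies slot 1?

995

203 hashes to 15; slot 15 is free -> place at 15.
458 hashes to 15, h2=11; 15 taken -> place at 9.
536 hashes to 14; slot 14 is free -> place at 14.
294 hashes to 11; slot 11 is free -> place at 11.
75 hashes to 4; slot 4 is free -> place at 4.
849 hashes to 15, h2=2; 15 taken -> place at 0.
573 hashes to 12; slot 12 is free -> place at 12.
540 hashes to 0, h2=13; 0 taken -> place at 13.
995 hashes to 14, h2=4; 14 taken -> place at 1.
989 hashes to 1, h2=14; 1,15,12,9 taken -> place at 6.
356 hashes to 15, h2=5; 15 taken -> place at 3.
Table: [849, 995, -, 356, 75, -, 989, -, -, 458, -, 294, 573, 540, 536, 203, -]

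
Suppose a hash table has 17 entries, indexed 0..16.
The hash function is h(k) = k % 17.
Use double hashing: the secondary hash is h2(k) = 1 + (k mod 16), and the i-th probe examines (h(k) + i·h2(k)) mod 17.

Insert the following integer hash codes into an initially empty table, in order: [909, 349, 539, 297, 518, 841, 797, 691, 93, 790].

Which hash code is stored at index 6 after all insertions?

909: h=8 -> slot 8
349: h=9 -> slot 9
539: h=12 -> slot 12
297: h=8, h2=10, probe 8,1 -> slot 1
518: h=8, h2=7, probe 8,15 -> slot 15
841: h=8, h2=10, probe 8,1,11 -> slot 11
797: h=15, h2=14, probe 15,12,9,6 -> slot 6
691: h=11, h2=4, probe 11,15,2 -> slot 2
93: h=8, h2=14, probe 8,5 -> slot 5
790: h=8, h2=7, probe 8,15,5,12,2,9,16 -> slot 16
Table: [., 297, 691, ., ., 93, 797, ., 909, 349, ., 841, 539, ., ., 518, 790]

797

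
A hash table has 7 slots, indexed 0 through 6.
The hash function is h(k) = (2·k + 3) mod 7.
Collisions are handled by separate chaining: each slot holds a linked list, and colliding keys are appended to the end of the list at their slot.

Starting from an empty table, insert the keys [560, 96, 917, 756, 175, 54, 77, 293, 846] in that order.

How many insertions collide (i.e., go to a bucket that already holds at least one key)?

Insert 560: h=3, bucket 3 empty → new chain.
Insert 96: h=6, bucket 6 empty → new chain.
Insert 917: h=3, bucket 3 nonempty → append to chain.
Insert 756: h=3, bucket 3 nonempty → append to chain.
Insert 175: h=3, bucket 3 nonempty → append to chain.
Insert 54: h=6, bucket 6 nonempty → append to chain.
Insert 77: h=3, bucket 3 nonempty → append to chain.
Insert 293: h=1, bucket 1 empty → new chain.
Insert 846: h=1, bucket 1 nonempty → append to chain.
Final buckets:
0: _
1: 293 -> 846
2: _
3: 560 -> 917 -> 756 -> 175 -> 77
4: _
5: _
6: 96 -> 54

6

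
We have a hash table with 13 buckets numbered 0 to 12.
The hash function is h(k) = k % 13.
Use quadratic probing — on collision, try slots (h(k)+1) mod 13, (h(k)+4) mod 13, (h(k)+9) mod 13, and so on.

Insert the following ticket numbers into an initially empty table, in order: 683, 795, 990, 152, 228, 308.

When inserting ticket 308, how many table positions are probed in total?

683: h=7 → slot 7
795: h=2 → slot 2
990: h=2, probe 2,3 → slot 3
152: h=9 → slot 9
228: h=7, probe 7,8 → slot 8
308: h=9, probe 9,10 → slot 10
Table: [∅, ∅, 795, 990, ∅, ∅, ∅, 683, 228, 152, 308, ∅, ∅]

2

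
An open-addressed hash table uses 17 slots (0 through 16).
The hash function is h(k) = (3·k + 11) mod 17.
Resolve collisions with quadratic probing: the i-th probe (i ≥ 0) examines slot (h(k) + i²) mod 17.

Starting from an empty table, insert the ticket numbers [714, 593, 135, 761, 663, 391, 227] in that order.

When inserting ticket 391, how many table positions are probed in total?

Insert 714: h=11, slot 11 empty → index 11.
Insert 593: h=5, slot 5 empty → index 5.
Insert 135: h=8, slot 8 empty → index 8.
Insert 761: h=16, slot 16 empty → index 16.
Insert 663: h=11, slot 11 occupied → index 12.
Insert 391: h=11, slots 11,12 occupied → index 15.
Insert 227: h=12, slot 12 occupied → index 13.
Table: [_, _, _, _, _, 593, _, _, 135, _, _, 714, 663, 227, _, 391, 761]

3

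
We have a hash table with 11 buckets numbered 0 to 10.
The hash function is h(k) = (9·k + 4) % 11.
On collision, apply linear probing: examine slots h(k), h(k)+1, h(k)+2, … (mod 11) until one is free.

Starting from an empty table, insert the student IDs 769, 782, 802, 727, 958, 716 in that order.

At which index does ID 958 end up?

4

769: h=6 => slot 6
782: h=2 => slot 2
802: h=6, probe 6,7 => slot 7
727: h=2, probe 2,3 => slot 3
958: h=2, probe 2,3,4 => slot 4
716: h=2, probe 2,3,4,5 => slot 5
Table: [-, -, 782, 727, 958, 716, 769, 802, -, -, -]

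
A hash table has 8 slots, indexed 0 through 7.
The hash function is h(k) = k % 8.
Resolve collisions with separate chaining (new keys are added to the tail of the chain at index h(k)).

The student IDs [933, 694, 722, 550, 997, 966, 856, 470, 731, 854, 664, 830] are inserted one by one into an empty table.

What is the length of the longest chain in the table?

Insert 933: h=5, bucket 5 empty → new chain.
Insert 694: h=6, bucket 6 empty → new chain.
Insert 722: h=2, bucket 2 empty → new chain.
Insert 550: h=6, bucket 6 nonempty → append to chain.
Insert 997: h=5, bucket 5 nonempty → append to chain.
Insert 966: h=6, bucket 6 nonempty → append to chain.
Insert 856: h=0, bucket 0 empty → new chain.
Insert 470: h=6, bucket 6 nonempty → append to chain.
Insert 731: h=3, bucket 3 empty → new chain.
Insert 854: h=6, bucket 6 nonempty → append to chain.
Insert 664: h=0, bucket 0 nonempty → append to chain.
Insert 830: h=6, bucket 6 nonempty → append to chain.
Final buckets:
0: 856 -> 664
1: —
2: 722
3: 731
4: —
5: 933 -> 997
6: 694 -> 550 -> 966 -> 470 -> 854 -> 830
7: —

6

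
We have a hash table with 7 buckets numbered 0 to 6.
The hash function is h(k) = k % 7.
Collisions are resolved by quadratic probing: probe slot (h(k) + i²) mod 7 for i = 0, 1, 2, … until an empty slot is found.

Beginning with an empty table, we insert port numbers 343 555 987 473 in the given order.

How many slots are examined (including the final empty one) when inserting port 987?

343 hashes to 0; slot 0 is free => place at 0.
555 hashes to 2; slot 2 is free => place at 2.
987 hashes to 0; 0 taken => place at 1.
473 hashes to 4; slot 4 is free => place at 4.
Table: [343, 987, 555, ., 473, ., .]

2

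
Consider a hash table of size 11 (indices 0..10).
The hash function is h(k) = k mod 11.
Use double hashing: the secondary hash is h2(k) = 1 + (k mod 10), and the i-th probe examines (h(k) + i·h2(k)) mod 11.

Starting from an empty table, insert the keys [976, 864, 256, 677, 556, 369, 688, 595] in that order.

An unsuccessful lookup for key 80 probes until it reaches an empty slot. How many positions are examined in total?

5

976: h=8 => slot 8
864: h=6 => slot 6
256: h=3 => slot 3
677: h=6, h2=8, probe 6,3,0 => slot 0
556: h=6, h2=7, probe 6,2 => slot 2
369: h=6, h2=10, probe 6,5 => slot 5
688: h=6, h2=9, probe 6,4 => slot 4
595: h=1 => slot 1
Table: [677, 595, 556, 256, 688, 369, 864, ., 976, ., .]
Lookup 80: h=3, h2=1, probe 3,4,5,6,7 → slot 7 empty, not found.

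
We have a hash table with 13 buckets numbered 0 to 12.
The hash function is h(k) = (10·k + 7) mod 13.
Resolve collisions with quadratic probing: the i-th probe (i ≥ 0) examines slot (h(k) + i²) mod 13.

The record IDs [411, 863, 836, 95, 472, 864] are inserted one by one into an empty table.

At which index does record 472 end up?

Insert 411: h=9, slot 9 empty => index 9.
Insert 863: h=5, slot 5 empty => index 5.
Insert 836: h=8, slot 8 empty => index 8.
Insert 95: h=8, slots 8,9 occupied => index 12.
Insert 472: h=8, slots 8,9,12 occupied => index 4.
Insert 864: h=2, slot 2 empty => index 2.
Table: [∅, ∅, 864, ∅, 472, 863, ∅, ∅, 836, 411, ∅, ∅, 95]

4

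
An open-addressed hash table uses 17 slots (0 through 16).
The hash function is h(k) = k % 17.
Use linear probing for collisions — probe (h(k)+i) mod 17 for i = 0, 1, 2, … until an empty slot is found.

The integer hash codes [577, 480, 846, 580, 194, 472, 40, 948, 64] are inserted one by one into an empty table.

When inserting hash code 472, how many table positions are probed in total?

577 hashes to 16; slot 16 is free => place at 16.
480 hashes to 4; slot 4 is free => place at 4.
846 hashes to 13; slot 13 is free => place at 13.
580 hashes to 2; slot 2 is free => place at 2.
194 hashes to 7; slot 7 is free => place at 7.
472 hashes to 13; 13 taken => place at 14.
40 hashes to 6; slot 6 is free => place at 6.
948 hashes to 13; 13,14 taken => place at 15.
64 hashes to 13; 13,14,15,16 taken => place at 0.
Table: [64, ., 580, ., 480, ., 40, 194, ., ., ., ., ., 846, 472, 948, 577]

2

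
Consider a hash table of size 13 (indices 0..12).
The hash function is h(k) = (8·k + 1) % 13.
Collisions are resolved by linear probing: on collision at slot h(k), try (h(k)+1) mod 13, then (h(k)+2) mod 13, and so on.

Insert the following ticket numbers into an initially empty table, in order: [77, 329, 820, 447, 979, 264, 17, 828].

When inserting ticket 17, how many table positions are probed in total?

5

77 hashes to 6; slot 6 is free → place at 6.
329 hashes to 7; slot 7 is free → place at 7.
820 hashes to 9; slot 9 is free → place at 9.
447 hashes to 2; slot 2 is free → place at 2.
979 hashes to 7; 7 taken → place at 8.
264 hashes to 7; 7,8,9 taken → place at 10.
17 hashes to 7; 7,8,9,10 taken → place at 11.
828 hashes to 8; 8,9,10,11 taken → place at 12.
Table: [_, _, 447, _, _, _, 77, 329, 979, 820, 264, 17, 828]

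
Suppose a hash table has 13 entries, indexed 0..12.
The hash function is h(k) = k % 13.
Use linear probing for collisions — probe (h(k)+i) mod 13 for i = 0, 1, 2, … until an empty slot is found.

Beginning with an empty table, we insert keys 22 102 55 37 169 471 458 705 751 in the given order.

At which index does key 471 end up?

4

22 hashes to 9; slot 9 is free => place at 9.
102 hashes to 11; slot 11 is free => place at 11.
55 hashes to 3; slot 3 is free => place at 3.
37 hashes to 11; 11 taken => place at 12.
169 hashes to 0; slot 0 is free => place at 0.
471 hashes to 3; 3 taken => place at 4.
458 hashes to 3; 3,4 taken => place at 5.
705 hashes to 3; 3,4,5 taken => place at 6.
751 hashes to 10; slot 10 is free => place at 10.
Table: [169, -, -, 55, 471, 458, 705, -, -, 22, 751, 102, 37]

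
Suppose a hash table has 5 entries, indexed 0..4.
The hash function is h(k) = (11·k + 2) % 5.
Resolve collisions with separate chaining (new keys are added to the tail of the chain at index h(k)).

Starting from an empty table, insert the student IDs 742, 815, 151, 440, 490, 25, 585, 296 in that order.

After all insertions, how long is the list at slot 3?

Insert 742: h=4, bucket 4 empty -> new chain.
Insert 815: h=2, bucket 2 empty -> new chain.
Insert 151: h=3, bucket 3 empty -> new chain.
Insert 440: h=2, bucket 2 nonempty -> append to chain.
Insert 490: h=2, bucket 2 nonempty -> append to chain.
Insert 25: h=2, bucket 2 nonempty -> append to chain.
Insert 585: h=2, bucket 2 nonempty -> append to chain.
Insert 296: h=3, bucket 3 nonempty -> append to chain.
Final buckets:
0: _
1: _
2: 815 -> 440 -> 490 -> 25 -> 585
3: 151 -> 296
4: 742

2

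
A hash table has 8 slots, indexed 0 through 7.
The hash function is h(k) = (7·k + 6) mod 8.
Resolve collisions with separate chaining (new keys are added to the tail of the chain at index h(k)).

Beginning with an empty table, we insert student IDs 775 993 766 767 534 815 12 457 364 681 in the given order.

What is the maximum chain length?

775 -> bucket 7
993 -> bucket 5
766 -> bucket 0
767 -> bucket 7 (collision)
534 -> bucket 0 (collision)
815 -> bucket 7 (collision)
12 -> bucket 2
457 -> bucket 5 (collision)
364 -> bucket 2 (collision)
681 -> bucket 5 (collision)
Final buckets:
0: 766 -> 534
1: -
2: 12 -> 364
3: -
4: -
5: 993 -> 457 -> 681
6: -
7: 775 -> 767 -> 815

3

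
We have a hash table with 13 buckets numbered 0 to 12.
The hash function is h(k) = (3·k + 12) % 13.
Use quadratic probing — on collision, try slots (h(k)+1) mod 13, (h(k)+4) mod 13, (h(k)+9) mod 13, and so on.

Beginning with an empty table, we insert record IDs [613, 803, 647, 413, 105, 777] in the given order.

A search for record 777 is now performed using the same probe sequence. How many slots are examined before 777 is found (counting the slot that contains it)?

Insert 613: h=5, slot 5 empty → index 5.
Insert 803: h=3, slot 3 empty → index 3.
Insert 647: h=3, slot 3 occupied → index 4.
Insert 413: h=3, slots 3,4 occupied → index 7.
Insert 105: h=2, slot 2 empty → index 2.
Insert 777: h=3, slots 3,4,7 occupied → index 12.
Table: [—, —, 105, 803, 647, 613, —, 413, —, —, —, —, 777]
Lookup 777: h=3, probe 3,4,7,12 → found at 12.

4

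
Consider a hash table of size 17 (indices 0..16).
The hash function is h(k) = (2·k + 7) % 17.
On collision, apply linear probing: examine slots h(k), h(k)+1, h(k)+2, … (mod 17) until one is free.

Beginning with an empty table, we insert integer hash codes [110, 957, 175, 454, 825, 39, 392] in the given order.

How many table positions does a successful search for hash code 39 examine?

Insert 110: h=6, slot 6 empty -> index 6.
Insert 957: h=0, slot 0 empty -> index 0.
Insert 175: h=0, slot 0 occupied -> index 1.
Insert 454: h=14, slot 14 empty -> index 14.
Insert 825: h=8, slot 8 empty -> index 8.
Insert 39: h=0, slots 0,1 occupied -> index 2.
Insert 392: h=9, slot 9 empty -> index 9.
Table: [957, 175, 39, ∅, ∅, ∅, 110, ∅, 825, 392, ∅, ∅, ∅, ∅, 454, ∅, ∅]
Lookup 39: h=0, probe 0,1,2 → found at 2.

3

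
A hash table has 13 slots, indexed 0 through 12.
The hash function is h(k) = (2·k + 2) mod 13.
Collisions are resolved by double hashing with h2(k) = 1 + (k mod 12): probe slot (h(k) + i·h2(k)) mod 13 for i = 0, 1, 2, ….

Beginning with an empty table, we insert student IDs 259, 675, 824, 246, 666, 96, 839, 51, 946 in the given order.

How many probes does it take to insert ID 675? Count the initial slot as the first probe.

Insert 259: h=0, slot 0 empty => index 0.
Insert 675: h=0, h2=4, slot 0 occupied => index 4.
Insert 824: h=12, slot 12 empty => index 12.
Insert 246: h=0, h2=7, slot 0 occupied => index 7.
Insert 666: h=8, slot 8 empty => index 8.
Insert 96: h=12, h2=1, slots 12,0 occupied => index 1.
Insert 839: h=3, slot 3 empty => index 3.
Insert 51: h=0, h2=4, slots 0,4,8,12,3,7 occupied => index 11.
Insert 946: h=9, slot 9 empty => index 9.
Table: [259, 96, —, 839, 675, —, —, 246, 666, 946, —, 51, 824]

2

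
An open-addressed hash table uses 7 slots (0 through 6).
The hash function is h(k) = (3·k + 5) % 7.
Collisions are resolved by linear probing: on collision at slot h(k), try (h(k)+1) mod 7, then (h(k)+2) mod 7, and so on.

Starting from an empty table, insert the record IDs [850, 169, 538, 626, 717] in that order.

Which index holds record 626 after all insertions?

Insert 850: h=0, slot 0 empty → index 0.
Insert 169: h=1, slot 1 empty → index 1.
Insert 538: h=2, slot 2 empty → index 2.
Insert 626: h=0, slots 0,1,2 occupied → index 3.
Insert 717: h=0, slots 0,1,2,3 occupied → index 4.
Table: [850, 169, 538, 626, 717, _, _]

3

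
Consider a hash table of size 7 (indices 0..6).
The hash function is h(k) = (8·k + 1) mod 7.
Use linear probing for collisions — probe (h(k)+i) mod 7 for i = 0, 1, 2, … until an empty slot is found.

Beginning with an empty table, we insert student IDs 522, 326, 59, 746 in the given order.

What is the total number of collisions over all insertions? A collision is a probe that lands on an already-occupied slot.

Insert 522: h=5, slot 5 empty => index 5.
Insert 326: h=5, slot 5 occupied => index 6.
Insert 59: h=4, slot 4 empty => index 4.
Insert 746: h=5, slots 5,6 occupied => index 0.
Table: [746, -, -, -, 59, 522, 326]

3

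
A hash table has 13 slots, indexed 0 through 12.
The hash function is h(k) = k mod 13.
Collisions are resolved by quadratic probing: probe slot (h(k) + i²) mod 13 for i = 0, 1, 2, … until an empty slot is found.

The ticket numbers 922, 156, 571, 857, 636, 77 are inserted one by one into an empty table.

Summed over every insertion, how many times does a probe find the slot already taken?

14

Insert 922: h=12, slot 12 empty → index 12.
Insert 156: h=0, slot 0 empty → index 0.
Insert 571: h=12, slots 12,0 occupied → index 3.
Insert 857: h=12, slots 12,0,3 occupied → index 8.
Insert 636: h=12, slots 12,0,3,8 occupied → index 2.
Insert 77: h=12, slots 12,0,3,8,2 occupied → index 11.
Table: [156, —, 636, 571, —, —, —, —, 857, —, —, 77, 922]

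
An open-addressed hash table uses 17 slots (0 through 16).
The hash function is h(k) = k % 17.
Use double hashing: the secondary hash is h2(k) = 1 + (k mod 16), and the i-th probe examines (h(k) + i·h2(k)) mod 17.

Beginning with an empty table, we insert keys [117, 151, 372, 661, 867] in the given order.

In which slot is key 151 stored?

6

Insert 117: h=15, slot 15 empty => index 15.
Insert 151: h=15, h2=8, slot 15 occupied => index 6.
Insert 372: h=15, h2=5, slot 15 occupied => index 3.
Insert 661: h=15, h2=6, slot 15 occupied => index 4.
Insert 867: h=0, slot 0 empty => index 0.
Table: [867, ., ., 372, 661, ., 151, ., ., ., ., ., ., ., ., 117, .]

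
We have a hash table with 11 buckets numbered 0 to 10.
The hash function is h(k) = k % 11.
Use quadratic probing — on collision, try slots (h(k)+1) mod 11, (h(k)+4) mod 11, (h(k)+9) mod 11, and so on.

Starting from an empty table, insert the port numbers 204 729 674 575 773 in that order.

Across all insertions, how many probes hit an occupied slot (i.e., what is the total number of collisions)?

6

204: h=6 => slot 6
729: h=3 => slot 3
674: h=3, probe 3,4 => slot 4
575: h=3, probe 3,4,7 => slot 7
773: h=3, probe 3,4,7,1 => slot 1
Table: [., 773, ., 729, 674, ., 204, 575, ., ., .]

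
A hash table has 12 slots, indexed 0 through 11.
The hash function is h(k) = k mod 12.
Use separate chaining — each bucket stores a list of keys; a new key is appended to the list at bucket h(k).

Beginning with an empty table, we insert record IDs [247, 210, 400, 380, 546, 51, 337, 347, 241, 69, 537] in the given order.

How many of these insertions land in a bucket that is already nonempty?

Insert 247: h=7, bucket 7 empty -> new chain.
Insert 210: h=6, bucket 6 empty -> new chain.
Insert 400: h=4, bucket 4 empty -> new chain.
Insert 380: h=8, bucket 8 empty -> new chain.
Insert 546: h=6, bucket 6 nonempty -> append to chain.
Insert 51: h=3, bucket 3 empty -> new chain.
Insert 337: h=1, bucket 1 empty -> new chain.
Insert 347: h=11, bucket 11 empty -> new chain.
Insert 241: h=1, bucket 1 nonempty -> append to chain.
Insert 69: h=9, bucket 9 empty -> new chain.
Insert 537: h=9, bucket 9 nonempty -> append to chain.
Final buckets:
0: -
1: 337 -> 241
2: -
3: 51
4: 400
5: -
6: 210 -> 546
7: 247
8: 380
9: 69 -> 537
10: -
11: 347

3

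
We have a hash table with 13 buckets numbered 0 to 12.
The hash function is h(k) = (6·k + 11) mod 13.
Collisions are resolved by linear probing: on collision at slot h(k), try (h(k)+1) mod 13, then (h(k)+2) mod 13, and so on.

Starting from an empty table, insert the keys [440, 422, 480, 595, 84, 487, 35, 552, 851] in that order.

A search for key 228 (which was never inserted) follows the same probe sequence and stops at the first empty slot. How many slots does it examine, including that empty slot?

2

440 hashes to 12; slot 12 is free -> place at 12.
422 hashes to 8; slot 8 is free -> place at 8.
480 hashes to 5; slot 5 is free -> place at 5.
595 hashes to 6; slot 6 is free -> place at 6.
84 hashes to 8; 8 taken -> place at 9.
487 hashes to 8; 8,9 taken -> place at 10.
35 hashes to 0; slot 0 is free -> place at 0.
552 hashes to 8; 8,9,10 taken -> place at 11.
851 hashes to 8; 8,9,10,11,12,0 taken -> place at 1.
Table: [35, 851, _, _, _, 480, 595, _, 422, 84, 487, 552, 440]
Lookup 228: h=1, probe 1,2 → slot 2 empty, not found.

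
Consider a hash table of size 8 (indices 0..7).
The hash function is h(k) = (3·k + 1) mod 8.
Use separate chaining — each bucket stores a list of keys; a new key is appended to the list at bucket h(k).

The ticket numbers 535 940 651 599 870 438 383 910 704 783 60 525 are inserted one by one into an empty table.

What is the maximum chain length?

4

535 -> bucket 6
940 -> bucket 5
651 -> bucket 2
599 -> bucket 6 (collision)
870 -> bucket 3
438 -> bucket 3 (collision)
383 -> bucket 6 (collision)
910 -> bucket 3 (collision)
704 -> bucket 1
783 -> bucket 6 (collision)
60 -> bucket 5 (collision)
525 -> bucket 0
Final buckets:
0: 525
1: 704
2: 651
3: 870 -> 438 -> 910
4: —
5: 940 -> 60
6: 535 -> 599 -> 383 -> 783
7: —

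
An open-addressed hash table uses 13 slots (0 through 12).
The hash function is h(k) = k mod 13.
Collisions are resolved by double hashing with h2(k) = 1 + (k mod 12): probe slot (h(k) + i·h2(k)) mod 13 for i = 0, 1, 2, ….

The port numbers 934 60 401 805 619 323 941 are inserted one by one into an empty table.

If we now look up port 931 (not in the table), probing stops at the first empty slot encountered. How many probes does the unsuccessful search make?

4

Insert 934: h=11, slot 11 empty -> index 11.
Insert 60: h=8, slot 8 empty -> index 8.
Insert 401: h=11, h2=6, slot 11 occupied -> index 4.
Insert 805: h=12, slot 12 empty -> index 12.
Insert 619: h=8, h2=8, slot 8 occupied -> index 3.
Insert 323: h=11, h2=12, slot 11 occupied -> index 10.
Insert 941: h=5, slot 5 empty -> index 5.
Table: [-, -, -, 619, 401, 941, -, -, 60, -, 323, 934, 805]
Lookup 931: h=8, h2=8, probe 8,3,11,6 → slot 6 empty, not found.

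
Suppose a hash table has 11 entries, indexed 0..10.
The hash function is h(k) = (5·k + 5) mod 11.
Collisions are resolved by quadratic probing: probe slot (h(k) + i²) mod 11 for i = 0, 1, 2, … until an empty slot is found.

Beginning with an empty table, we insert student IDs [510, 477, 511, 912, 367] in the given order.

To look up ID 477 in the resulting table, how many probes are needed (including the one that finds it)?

510 hashes to 3; slot 3 is free → place at 3.
477 hashes to 3; 3 taken → place at 4.
511 hashes to 8; slot 8 is free → place at 8.
912 hashes to 0; slot 0 is free → place at 0.
367 hashes to 3; 3,4 taken → place at 7.
Table: [912, -, -, 510, 477, -, -, 367, 511, -, -]
Lookup 477: h=3, probe 3,4 → found at 4.

2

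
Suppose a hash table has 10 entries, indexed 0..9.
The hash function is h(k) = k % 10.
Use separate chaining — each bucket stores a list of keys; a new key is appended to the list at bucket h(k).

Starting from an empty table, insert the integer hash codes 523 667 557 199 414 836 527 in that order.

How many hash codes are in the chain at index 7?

3

Insert 523: h=3, bucket 3 empty -> new chain.
Insert 667: h=7, bucket 7 empty -> new chain.
Insert 557: h=7, bucket 7 nonempty -> append to chain.
Insert 199: h=9, bucket 9 empty -> new chain.
Insert 414: h=4, bucket 4 empty -> new chain.
Insert 836: h=6, bucket 6 empty -> new chain.
Insert 527: h=7, bucket 7 nonempty -> append to chain.
Final buckets:
0: .
1: .
2: .
3: 523
4: 414
5: .
6: 836
7: 667 -> 557 -> 527
8: .
9: 199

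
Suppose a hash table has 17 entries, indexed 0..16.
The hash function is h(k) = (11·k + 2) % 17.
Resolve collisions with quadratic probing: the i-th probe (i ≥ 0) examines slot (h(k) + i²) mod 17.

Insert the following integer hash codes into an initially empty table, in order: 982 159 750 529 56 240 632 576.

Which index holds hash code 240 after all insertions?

Insert 982: h=9, slot 9 empty -> index 9.
Insert 159: h=0, slot 0 empty -> index 0.
Insert 750: h=7, slot 7 empty -> index 7.
Insert 529: h=7, slot 7 occupied -> index 8.
Insert 56: h=6, slot 6 empty -> index 6.
Insert 240: h=7, slots 7,8 occupied -> index 11.
Insert 632: h=1, slot 1 empty -> index 1.
Insert 576: h=14, slot 14 empty -> index 14.
Table: [159, 632, —, —, —, —, 56, 750, 529, 982, —, 240, —, —, 576, —, —]

11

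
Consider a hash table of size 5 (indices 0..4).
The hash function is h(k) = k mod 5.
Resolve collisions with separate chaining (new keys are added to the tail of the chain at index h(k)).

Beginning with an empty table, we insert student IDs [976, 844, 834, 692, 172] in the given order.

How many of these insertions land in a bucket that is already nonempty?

Insert 976: h=1, bucket 1 empty → new chain.
Insert 844: h=4, bucket 4 empty → new chain.
Insert 834: h=4, bucket 4 nonempty → append to chain.
Insert 692: h=2, bucket 2 empty → new chain.
Insert 172: h=2, bucket 2 nonempty → append to chain.
Final buckets:
0: .
1: 976
2: 692 -> 172
3: .
4: 844 -> 834

2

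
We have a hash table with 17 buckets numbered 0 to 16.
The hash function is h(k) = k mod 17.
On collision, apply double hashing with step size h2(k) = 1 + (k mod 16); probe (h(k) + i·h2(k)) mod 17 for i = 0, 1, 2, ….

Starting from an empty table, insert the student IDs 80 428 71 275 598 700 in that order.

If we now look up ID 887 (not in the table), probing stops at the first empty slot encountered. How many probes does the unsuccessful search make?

80: h=12 => slot 12
428: h=3 => slot 3
71: h=3, h2=8, probe 3,11 => slot 11
275: h=3, h2=4, probe 3,7 => slot 7
598: h=3, h2=7, probe 3,10 => slot 10
700: h=3, h2=13, probe 3,16 => slot 16
Table: [∅, ∅, ∅, 428, ∅, ∅, ∅, 275, ∅, ∅, 598, 71, 80, ∅, ∅, ∅, 700]
Lookup 887: h=3, h2=8, probe 3,11,2 → slot 2 empty, not found.

3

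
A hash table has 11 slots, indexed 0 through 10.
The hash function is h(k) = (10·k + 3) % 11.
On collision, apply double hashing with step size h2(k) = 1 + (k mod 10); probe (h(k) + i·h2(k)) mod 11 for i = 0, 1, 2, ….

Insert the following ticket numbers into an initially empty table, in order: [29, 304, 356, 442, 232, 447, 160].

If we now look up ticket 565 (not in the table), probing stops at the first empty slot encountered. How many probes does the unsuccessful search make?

2

29 hashes to 7; slot 7 is free → place at 7.
304 hashes to 7, h2=5; 7 taken → place at 1.
356 hashes to 10; slot 10 is free → place at 10.
442 hashes to 1, h2=3; 1 taken → place at 4.
232 hashes to 2; slot 2 is free → place at 2.
447 hashes to 7, h2=8; 7,4,1 taken → place at 9.
160 hashes to 8; slot 8 is free → place at 8.
Table: [—, 304, 232, —, 442, —, —, 29, 160, 447, 356]
Lookup 565: h=10, h2=6, probe 10,5 → slot 5 empty, not found.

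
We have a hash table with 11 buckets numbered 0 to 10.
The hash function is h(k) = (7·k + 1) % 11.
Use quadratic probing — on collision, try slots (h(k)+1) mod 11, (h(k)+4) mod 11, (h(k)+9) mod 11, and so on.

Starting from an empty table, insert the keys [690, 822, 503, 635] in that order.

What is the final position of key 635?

0

690 hashes to 2; slot 2 is free → place at 2.
822 hashes to 2; 2 taken → place at 3.
503 hashes to 2; 2,3 taken → place at 6.
635 hashes to 2; 2,3,6 taken → place at 0.
Table: [635, -, 690, 822, -, -, 503, -, -, -, -]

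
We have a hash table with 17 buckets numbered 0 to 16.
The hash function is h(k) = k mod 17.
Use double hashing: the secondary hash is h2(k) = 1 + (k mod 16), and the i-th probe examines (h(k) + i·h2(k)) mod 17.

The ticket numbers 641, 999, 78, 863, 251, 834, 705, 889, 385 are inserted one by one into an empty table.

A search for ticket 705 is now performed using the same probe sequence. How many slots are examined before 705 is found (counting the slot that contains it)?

641 hashes to 12; slot 12 is free → place at 12.
999 hashes to 13; slot 13 is free → place at 13.
78 hashes to 10; slot 10 is free → place at 10.
863 hashes to 13, h2=16; 13,12 taken → place at 11.
251 hashes to 13, h2=12; 13 taken → place at 8.
834 hashes to 1; slot 1 is free → place at 1.
705 hashes to 8, h2=2; 8,10,12 taken → place at 14.
889 hashes to 5; slot 5 is free → place at 5.
385 hashes to 11, h2=2; 11,13 taken → place at 15.
Table: [∅, 834, ∅, ∅, ∅, 889, ∅, ∅, 251, ∅, 78, 863, 641, 999, 705, 385, ∅]
Lookup 705: h=8, h2=2, probe 8,10,12,14 → found at 14.

4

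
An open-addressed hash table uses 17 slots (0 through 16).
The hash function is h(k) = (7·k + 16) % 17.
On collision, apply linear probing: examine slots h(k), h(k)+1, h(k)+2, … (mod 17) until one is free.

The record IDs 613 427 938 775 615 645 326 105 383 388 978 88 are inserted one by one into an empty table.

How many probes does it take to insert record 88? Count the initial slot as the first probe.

6

613 hashes to 6; slot 6 is free => place at 6.
427 hashes to 13; slot 13 is free => place at 13.
938 hashes to 3; slot 3 is free => place at 3.
775 hashes to 1; slot 1 is free => place at 1.
615 hashes to 3; 3 taken => place at 4.
645 hashes to 9; slot 9 is free => place at 9.
326 hashes to 3; 3,4 taken => place at 5.
105 hashes to 3; 3,4,5,6 taken => place at 7.
383 hashes to 11; slot 11 is free => place at 11.
388 hashes to 12; slot 12 is free => place at 12.
978 hashes to 11; 11,12,13 taken => place at 14.
88 hashes to 3; 3,4,5,6,7 taken => place at 8.
Table: [_, 775, _, 938, 615, 326, 613, 105, 88, 645, _, 383, 388, 427, 978, _, _]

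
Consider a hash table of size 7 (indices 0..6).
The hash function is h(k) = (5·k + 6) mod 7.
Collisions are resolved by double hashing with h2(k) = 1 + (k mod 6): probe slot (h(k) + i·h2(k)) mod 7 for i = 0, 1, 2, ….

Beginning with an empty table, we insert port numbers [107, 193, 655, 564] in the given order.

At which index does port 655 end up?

0

107: h=2 -> slot 2
193: h=5 -> slot 5
655: h=5, h2=2, probe 5,0 -> slot 0
564: h=5, h2=1, probe 5,6 -> slot 6
Table: [655, -, 107, -, -, 193, 564]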